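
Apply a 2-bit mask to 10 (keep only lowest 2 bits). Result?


10 & 3 = 2

2


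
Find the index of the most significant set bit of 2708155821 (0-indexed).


0b10100001011010110010110110101101. Highest set bit at position 31

31


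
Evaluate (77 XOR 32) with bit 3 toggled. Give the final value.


Step 1: 77 ^ 32 = 109
Step 2: 109 ^ (1 << 3) = 109 ^ 8 = 101

101


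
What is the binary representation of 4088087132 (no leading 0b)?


4088087132 = 11110011101010110100001001011100 in binary

11110011101010110100001001011100


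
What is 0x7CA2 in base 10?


7CA2 hex = 31906 decimal

31906


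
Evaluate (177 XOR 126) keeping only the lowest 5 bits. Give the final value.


Step 1: 177 ^ 126 = 207
Step 2: 207 & 31 = 15

15


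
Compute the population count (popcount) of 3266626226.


0b11000010101101001100001010110010 has 14 set bits

14


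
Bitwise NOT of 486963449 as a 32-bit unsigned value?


~0b11101000001100111100011111001 = 0b11100010111110011000011100000110 = 3808003846 (32-bit unsigned)

3808003846


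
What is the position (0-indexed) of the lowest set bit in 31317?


0b111101001010101. Lowest set bit at position 0

0


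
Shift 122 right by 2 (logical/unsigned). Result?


0b1111010 >> 2 = 0b11110 = 30

30


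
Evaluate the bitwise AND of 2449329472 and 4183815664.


0b10010001111111011100110101000000 & 0b11111001010111111111010111110000 = 0b10010001010111011100010101000000 = 2438841664

2438841664


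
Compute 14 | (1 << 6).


14 | (1 << 6) = 14 | 64 = 78

78


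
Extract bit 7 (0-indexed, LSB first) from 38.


0b100110, position 7 = 0

0


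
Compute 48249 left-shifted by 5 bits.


0b1011110001111001 << 5 = 0b101111000111100100000 = 1543968

1543968


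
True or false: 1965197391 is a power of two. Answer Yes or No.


0b1110101001000101000100001001111. Multiple bits set => No

No


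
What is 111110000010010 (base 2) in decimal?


111110000010010 in decimal = 31762

31762


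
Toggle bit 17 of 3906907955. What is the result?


3906907955 ^ (1 << 17) = 3906907955 ^ 131072 = 3906776883

3906776883


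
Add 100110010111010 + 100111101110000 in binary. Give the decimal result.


100110010111010 + 100111101110000 = 1001110000101010 = 39978

39978


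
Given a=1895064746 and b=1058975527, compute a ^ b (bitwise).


1895064746 ^ 1058975527 = 1340787597

1340787597


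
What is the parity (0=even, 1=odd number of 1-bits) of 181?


0b10110101 has 5 ones => parity 1

1


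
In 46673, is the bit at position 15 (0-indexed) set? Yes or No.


0b1011011001010001, bit 15 = 1. Yes

Yes


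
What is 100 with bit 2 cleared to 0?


100 & ~(1 << 2) = 96

96


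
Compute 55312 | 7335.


0b1101100000010000 | 0b1110010100111 = 0b1101110010110111 = 56503

56503


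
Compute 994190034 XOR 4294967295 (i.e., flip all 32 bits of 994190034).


994190034 ^ 4294967295 = 3300777261

3300777261


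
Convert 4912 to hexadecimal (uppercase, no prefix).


4912 = 1330 hex

1330


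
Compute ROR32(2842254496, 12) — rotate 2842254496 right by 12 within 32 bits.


Rotate 0b10101001011010010101110010100000 right by 12 (32-bit) = 0b11001010000010101001011010010101 = 3389691541

3389691541


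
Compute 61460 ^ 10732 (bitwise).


0b1111000000010100 ^ 0b10100111101100 = 0b1101100111111000 = 55800

55800


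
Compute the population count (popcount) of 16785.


0b100000110010001 has 5 set bits

5


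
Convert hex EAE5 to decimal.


EAE5 hex = 60133 decimal

60133


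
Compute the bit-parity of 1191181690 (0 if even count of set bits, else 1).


0b1000110111111111111110101111010 has 23 ones => parity 1

1


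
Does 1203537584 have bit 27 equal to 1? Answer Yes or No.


0b1000111101111001000011010110000, bit 27 = 0. No

No


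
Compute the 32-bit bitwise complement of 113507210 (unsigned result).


~0b110110000111111101110001010 = 0b11111001001111000000010001110101 = 4181460085 (32-bit unsigned)

4181460085


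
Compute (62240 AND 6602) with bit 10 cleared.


Step 1: 62240 & 6602 = 4352
Step 2: 4352 & ~(1 << 10) = 4352

4352


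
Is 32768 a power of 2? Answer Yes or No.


0b1000000000000000. Only one bit set => Yes

Yes


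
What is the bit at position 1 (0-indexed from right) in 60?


0b111100, position 1 = 0

0


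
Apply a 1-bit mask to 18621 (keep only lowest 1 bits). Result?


18621 & 1 = 1

1


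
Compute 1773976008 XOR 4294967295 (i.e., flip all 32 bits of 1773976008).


1773976008 ^ 4294967295 = 2520991287

2520991287


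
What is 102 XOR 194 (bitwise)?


0b1100110 ^ 0b11000010 = 0b10100100 = 164

164


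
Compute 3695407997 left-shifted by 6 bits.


0b11011100010000110111001101111101 << 6 = 0b11011100010000110111001101111101000000 = 236506111808

236506111808


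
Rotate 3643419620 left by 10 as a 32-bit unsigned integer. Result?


Rotate 0b11011001001010100010101111100100 left by 10 (32-bit) = 0b10101000101011111001001101100100 = 2830078820

2830078820


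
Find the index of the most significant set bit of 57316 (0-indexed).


0b1101111111100100. Highest set bit at position 15

15


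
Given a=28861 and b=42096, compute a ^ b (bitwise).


28861 ^ 42096 = 54477

54477


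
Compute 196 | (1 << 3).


196 | (1 << 3) = 196 | 8 = 204

204


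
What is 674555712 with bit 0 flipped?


674555712 ^ (1 << 0) = 674555712 ^ 1 = 674555713

674555713


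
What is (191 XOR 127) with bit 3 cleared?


Step 1: 191 ^ 127 = 192
Step 2: 192 & ~(1 << 3) = 192

192


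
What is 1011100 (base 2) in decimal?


1011100 in decimal = 92

92


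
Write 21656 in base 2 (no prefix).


21656 = 101010010011000 in binary

101010010011000


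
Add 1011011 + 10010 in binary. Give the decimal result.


1011011 + 10010 = 1101101 = 109

109


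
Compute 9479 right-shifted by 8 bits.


0b10010100000111 >> 8 = 0b100101 = 37

37


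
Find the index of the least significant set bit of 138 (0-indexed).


0b10001010. Lowest set bit at position 1

1


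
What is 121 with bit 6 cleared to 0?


121 & ~(1 << 6) = 57

57


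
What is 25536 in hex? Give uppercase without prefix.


25536 = 63C0 hex

63C0


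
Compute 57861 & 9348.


0b1110001000000101 & 0b10010010000100 = 0b10000000000100 = 8196

8196


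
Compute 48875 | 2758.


0b1011111011101011 | 0b101011000110 = 0b1011111011101111 = 48879

48879


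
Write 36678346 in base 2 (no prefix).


36678346 = 10001011111010101011001010 in binary

10001011111010101011001010


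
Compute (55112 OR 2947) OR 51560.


Step 1: 55112 | 2947 = 57291
Step 2: 57291 | 51560 = 57323

57323


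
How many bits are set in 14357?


0b11100000010101 has 6 set bits

6


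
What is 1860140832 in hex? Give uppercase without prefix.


1860140832 = 6EDF7F20 hex

6EDF7F20


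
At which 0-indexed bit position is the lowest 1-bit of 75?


0b1001011. Lowest set bit at position 0

0


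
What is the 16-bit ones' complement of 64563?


64563 ^ 65535 = 972

972


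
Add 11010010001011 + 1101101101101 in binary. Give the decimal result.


11010010001011 + 1101101101101 = 100111111111000 = 20472

20472


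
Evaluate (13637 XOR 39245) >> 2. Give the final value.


Step 1: 13637 ^ 39245 = 44040
Step 2: 44040 >> 2 = 11010

11010


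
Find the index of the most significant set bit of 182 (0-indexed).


0b10110110. Highest set bit at position 7

7


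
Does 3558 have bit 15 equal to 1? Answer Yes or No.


0b110111100110, bit 15 = 0. No

No


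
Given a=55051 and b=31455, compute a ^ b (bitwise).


55051 ^ 31455 = 44500

44500


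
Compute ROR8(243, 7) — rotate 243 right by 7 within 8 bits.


Rotate 0b11110011 right by 7 (8-bit) = 0b11100111 = 231

231


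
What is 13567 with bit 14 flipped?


13567 ^ (1 << 14) = 13567 ^ 16384 = 29951

29951


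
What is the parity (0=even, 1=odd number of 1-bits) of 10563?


0b10100101000011 has 6 ones => parity 0

0


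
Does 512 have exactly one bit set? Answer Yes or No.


0b1000000000. Only one bit set => Yes

Yes


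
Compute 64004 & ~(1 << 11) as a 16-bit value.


64004 & ~(1 << 11) = 61956

61956


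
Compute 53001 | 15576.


0b1100111100001001 | 0b11110011011000 = 0b1111111111011001 = 65497

65497


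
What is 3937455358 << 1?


0b11101010101100001100110011111110 << 1 = 0b111010101011000011001100111111100 = 7874910716

7874910716


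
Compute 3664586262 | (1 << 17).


3664586262 | (1 << 17) = 3664586262 | 131072 = 3664717334

3664717334


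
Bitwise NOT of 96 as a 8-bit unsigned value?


~0b1100000 = 0b10011111 = 159 (8-bit unsigned)

159


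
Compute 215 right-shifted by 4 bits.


0b11010111 >> 4 = 0b1101 = 13

13


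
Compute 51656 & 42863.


0b1100100111001000 & 0b1010011101101111 = 0b1000000101001000 = 33096

33096


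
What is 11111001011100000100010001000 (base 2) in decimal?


11111001011100000100010001000 in decimal = 523110536

523110536


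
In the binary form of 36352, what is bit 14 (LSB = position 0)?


0b1000111000000000, position 14 = 0

0


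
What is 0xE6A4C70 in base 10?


E6A4C70 hex = 241847408 decimal

241847408


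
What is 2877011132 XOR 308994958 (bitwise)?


0b10101011011110111011010010111100 ^ 0b10010011010101110001110001110 = 0b10111001000100010101011100110010 = 3104921394

3104921394


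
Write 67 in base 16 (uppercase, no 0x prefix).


67 = 43 hex

43


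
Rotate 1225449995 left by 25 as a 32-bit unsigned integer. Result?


Rotate 0b1001001000010101110001000001011 left by 25 (32-bit) = 0b10110100100100001010111000100 = 378672580

378672580


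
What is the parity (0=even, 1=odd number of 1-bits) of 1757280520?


0b1101000101111011111100100001000 has 16 ones => parity 0

0


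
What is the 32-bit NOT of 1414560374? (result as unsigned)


~0b1010100010100000111101001110110 = 0b10101011101011111000010110001001 = 2880406921 (32-bit unsigned)

2880406921


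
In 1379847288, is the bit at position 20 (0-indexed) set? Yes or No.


0b1010010001111101100110001111000, bit 20 = 1. Yes

Yes


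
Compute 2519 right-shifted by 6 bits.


0b100111010111 >> 6 = 0b100111 = 39

39


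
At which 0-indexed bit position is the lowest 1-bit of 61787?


0b1111000101011011. Lowest set bit at position 0

0


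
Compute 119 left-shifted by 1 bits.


0b1110111 << 1 = 0b11101110 = 238

238


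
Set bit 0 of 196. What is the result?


196 | (1 << 0) = 196 | 1 = 197

197


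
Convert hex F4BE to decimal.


F4BE hex = 62654 decimal

62654


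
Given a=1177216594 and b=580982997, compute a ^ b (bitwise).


1177216594 ^ 580982997 = 1686896263

1686896263


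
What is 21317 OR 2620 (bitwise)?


0b101001101000101 | 0b101000111100 = 0b101101101111101 = 23421

23421


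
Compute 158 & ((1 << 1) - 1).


158 & 1 = 0

0


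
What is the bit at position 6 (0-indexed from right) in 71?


0b1000111, position 6 = 1

1


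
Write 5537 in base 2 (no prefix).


5537 = 1010110100001 in binary

1010110100001


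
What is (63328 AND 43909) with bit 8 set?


Step 1: 63328 & 43909 = 41728
Step 2: 41728 | (1 << 8) = 41728 | 256 = 41728

41728


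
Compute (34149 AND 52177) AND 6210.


Step 1: 34149 & 52177 = 33089
Step 2: 33089 & 6210 = 64

64


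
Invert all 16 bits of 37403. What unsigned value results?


37403 ^ 65535 = 28132

28132


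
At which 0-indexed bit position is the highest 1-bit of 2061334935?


0b1111010110111010111100110010111. Highest set bit at position 30

30


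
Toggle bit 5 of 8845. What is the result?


8845 ^ (1 << 5) = 8845 ^ 32 = 8877

8877


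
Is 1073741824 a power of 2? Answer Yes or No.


0b1000000000000000000000000000000. Only one bit set => Yes

Yes


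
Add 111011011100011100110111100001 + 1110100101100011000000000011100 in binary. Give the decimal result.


111011011100011100110111100001 + 1110100101100011000000000011100 = 10110000001000110100110111111101 = 2955103741

2955103741


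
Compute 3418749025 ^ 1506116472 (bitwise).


0b11001011110001011111100001100001 ^ 0b1011001110001011000001101111000 = 0b10010010000000000111101100011001 = 2449505049

2449505049


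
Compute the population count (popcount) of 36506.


0b1000111010011010 has 8 set bits

8


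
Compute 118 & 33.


0b1110110 & 0b100001 = 0b100000 = 32

32


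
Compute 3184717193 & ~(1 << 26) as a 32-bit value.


3184717193 & ~(1 << 26) = 3117608329

3117608329


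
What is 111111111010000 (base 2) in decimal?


111111111010000 in decimal = 32720

32720


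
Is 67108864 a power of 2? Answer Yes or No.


0b100000000000000000000000000. Only one bit set => Yes

Yes


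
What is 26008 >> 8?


0b110010110011000 >> 8 = 0b1100101 = 101

101


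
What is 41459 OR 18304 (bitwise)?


0b1010000111110011 | 0b100011110000000 = 0b1110011111110011 = 59379

59379


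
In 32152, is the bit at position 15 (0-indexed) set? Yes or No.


0b111110110011000, bit 15 = 0. No

No


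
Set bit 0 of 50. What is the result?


50 | (1 << 0) = 50 | 1 = 51

51


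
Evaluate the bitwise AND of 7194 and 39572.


0b1110000011010 & 0b1001101010010100 = 0b1100000010000 = 6160

6160


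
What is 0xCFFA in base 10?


CFFA hex = 53242 decimal

53242


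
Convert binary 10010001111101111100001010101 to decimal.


10010001111101111100001010101 in decimal = 306116693

306116693


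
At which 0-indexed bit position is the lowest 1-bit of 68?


0b1000100. Lowest set bit at position 2

2


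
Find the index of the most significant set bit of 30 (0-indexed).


0b11110. Highest set bit at position 4

4


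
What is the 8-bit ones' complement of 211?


211 ^ 255 = 44

44


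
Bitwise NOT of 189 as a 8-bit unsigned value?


~0b10111101 = 0b1000010 = 66 (8-bit unsigned)

66


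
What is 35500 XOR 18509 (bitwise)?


0b1000101010101100 ^ 0b100100001001101 = 0b1100001011100001 = 49889

49889


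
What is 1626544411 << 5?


0b1100000111100110001100100011011 << 5 = 0b110000011110011000110010001101100000 = 52049421152

52049421152


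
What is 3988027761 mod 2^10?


3988027761 & 1023 = 369

369


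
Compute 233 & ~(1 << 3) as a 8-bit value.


233 & ~(1 << 3) = 225

225


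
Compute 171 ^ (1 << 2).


171 ^ (1 << 2) = 171 ^ 4 = 175

175


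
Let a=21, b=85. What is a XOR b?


21 ^ 85 = 64

64


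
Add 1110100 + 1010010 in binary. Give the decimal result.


1110100 + 1010010 = 11000110 = 198

198


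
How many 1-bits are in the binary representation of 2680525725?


0b10011111110001011001001110011101 has 19 set bits

19


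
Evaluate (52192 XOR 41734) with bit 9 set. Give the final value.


Step 1: 52192 ^ 41734 = 26854
Step 2: 26854 | (1 << 9) = 26854 | 512 = 27366

27366


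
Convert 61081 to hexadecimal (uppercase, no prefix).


61081 = EE99 hex

EE99


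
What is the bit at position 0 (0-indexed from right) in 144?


0b10010000, position 0 = 0

0


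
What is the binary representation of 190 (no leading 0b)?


190 = 10111110 in binary

10111110


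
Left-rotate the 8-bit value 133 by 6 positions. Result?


Rotate 0b10000101 left by 6 (8-bit) = 0b1100001 = 97

97


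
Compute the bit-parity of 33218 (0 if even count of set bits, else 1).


0b1000000111000010 has 5 ones => parity 1

1


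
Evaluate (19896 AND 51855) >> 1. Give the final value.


Step 1: 19896 & 51855 = 18568
Step 2: 18568 >> 1 = 9284

9284


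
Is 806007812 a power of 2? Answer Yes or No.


0b110000000010101011010000000100. Multiple bits set => No

No


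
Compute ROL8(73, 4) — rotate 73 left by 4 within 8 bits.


Rotate 0b1001001 left by 4 (8-bit) = 0b10010100 = 148

148


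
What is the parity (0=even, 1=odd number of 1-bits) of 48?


0b110000 has 2 ones => parity 0

0


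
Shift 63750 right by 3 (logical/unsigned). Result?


0b1111100100000110 >> 3 = 0b1111100100000 = 7968

7968


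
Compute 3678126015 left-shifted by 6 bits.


0b11011011001110111011111110111111 << 6 = 0b11011011001110111011111110111111000000 = 235400064960

235400064960


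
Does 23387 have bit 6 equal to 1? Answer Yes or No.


0b101101101011011, bit 6 = 1. Yes

Yes


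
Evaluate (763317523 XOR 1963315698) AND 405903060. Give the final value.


Step 1: 763317523 ^ 1963315698 = 1484430561
Step 2: 1484430561 & 405903060 = 405836992

405836992


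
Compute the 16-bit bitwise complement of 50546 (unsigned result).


~0b1100010101110010 = 0b11101010001101 = 14989 (16-bit unsigned)

14989


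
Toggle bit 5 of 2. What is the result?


2 ^ (1 << 5) = 2 ^ 32 = 34

34


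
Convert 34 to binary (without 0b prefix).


34 = 100010 in binary

100010


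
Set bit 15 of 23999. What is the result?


23999 | (1 << 15) = 23999 | 32768 = 56767

56767


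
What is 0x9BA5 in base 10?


9BA5 hex = 39845 decimal

39845


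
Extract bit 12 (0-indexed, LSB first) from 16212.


0b11111101010100, position 12 = 1

1


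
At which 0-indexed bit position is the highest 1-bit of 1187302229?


0b1000110110001001100101101010101. Highest set bit at position 30

30


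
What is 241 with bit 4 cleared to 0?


241 & ~(1 << 4) = 225

225


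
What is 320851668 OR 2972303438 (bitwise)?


0b10011000111111100111011010100 | 0b10110001001010011100000001001110 = 0b10110011001111111100111011011110 = 3007303390

3007303390


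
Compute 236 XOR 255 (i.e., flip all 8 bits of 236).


236 ^ 255 = 19

19


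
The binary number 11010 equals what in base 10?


11010 in decimal = 26

26


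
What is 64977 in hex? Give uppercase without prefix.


64977 = FDD1 hex

FDD1


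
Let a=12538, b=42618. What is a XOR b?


12538 ^ 42618 = 38528

38528


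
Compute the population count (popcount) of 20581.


0b101000001100101 has 6 set bits

6


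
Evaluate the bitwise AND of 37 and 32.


0b100101 & 0b100000 = 0b100000 = 32

32


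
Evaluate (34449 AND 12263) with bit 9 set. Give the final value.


Step 1: 34449 & 12263 = 1665
Step 2: 1665 | (1 << 9) = 1665 | 512 = 1665

1665


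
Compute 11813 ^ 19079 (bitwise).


0b10111000100101 ^ 0b100101010000111 = 0b110010010100010 = 25762

25762


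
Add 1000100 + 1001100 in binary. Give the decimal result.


1000100 + 1001100 = 10010000 = 144

144


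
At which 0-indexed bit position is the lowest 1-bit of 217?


0b11011001. Lowest set bit at position 0

0


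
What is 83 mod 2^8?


83 & 255 = 83

83


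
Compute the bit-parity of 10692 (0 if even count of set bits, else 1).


0b10100111000100 has 6 ones => parity 0

0


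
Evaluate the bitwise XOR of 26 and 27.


0b11010 ^ 0b11011 = 0b1 = 1

1


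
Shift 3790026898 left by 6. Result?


0b11100001111001110011100010010010 << 6 = 0b11100001111001110011100010010010000000 = 242561721472

242561721472


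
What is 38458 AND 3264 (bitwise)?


0b1001011000111010 & 0b110011000000 = 0b10000000000 = 1024

1024


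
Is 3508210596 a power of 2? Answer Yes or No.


0b11010001000110110000101110100100. Multiple bits set => No

No


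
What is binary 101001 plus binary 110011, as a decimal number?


101001 + 110011 = 1011100 = 92

92


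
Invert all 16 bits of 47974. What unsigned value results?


47974 ^ 65535 = 17561

17561


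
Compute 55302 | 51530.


0b1101100000000110 | 0b1100100101001010 = 0b1101100101001110 = 55630

55630


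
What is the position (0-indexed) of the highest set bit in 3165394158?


0b10111100101011000001010011101110. Highest set bit at position 31

31


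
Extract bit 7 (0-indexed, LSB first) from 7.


0b111, position 7 = 0

0


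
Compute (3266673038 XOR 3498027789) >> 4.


Step 1: 3266673038 ^ 3498027789 = 315282051
Step 2: 315282051 >> 4 = 19705128

19705128


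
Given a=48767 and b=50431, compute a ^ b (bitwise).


48767 ^ 50431 = 31360

31360


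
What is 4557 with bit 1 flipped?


4557 ^ (1 << 1) = 4557 ^ 2 = 4559

4559


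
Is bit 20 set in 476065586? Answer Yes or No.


0b11100011000000010111100110010, bit 20 = 0. No

No


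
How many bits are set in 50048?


0b1100001110000000 has 5 set bits

5


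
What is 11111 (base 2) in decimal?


11111 in decimal = 31

31


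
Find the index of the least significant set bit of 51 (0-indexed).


0b110011. Lowest set bit at position 0

0


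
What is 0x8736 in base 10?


8736 hex = 34614 decimal

34614


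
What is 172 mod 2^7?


172 & 127 = 44

44


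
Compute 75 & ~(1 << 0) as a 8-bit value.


75 & ~(1 << 0) = 74

74


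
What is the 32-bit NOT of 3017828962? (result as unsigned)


~0b10110011111000000110101001100010 = 0b1001100000111111001010110011101 = 1277138333 (32-bit unsigned)

1277138333


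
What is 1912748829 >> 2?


0b1110010000000100011101100011101 >> 2 = 0b11100100000001000111011000111 = 478187207

478187207


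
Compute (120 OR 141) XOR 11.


Step 1: 120 | 141 = 253
Step 2: 253 ^ 11 = 246

246


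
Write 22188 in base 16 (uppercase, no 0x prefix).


22188 = 56AC hex

56AC


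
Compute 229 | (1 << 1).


229 | (1 << 1) = 229 | 2 = 231

231


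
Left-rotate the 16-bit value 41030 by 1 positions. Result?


Rotate 0b1010000001000110 left by 1 (16-bit) = 0b100000010001101 = 16525

16525


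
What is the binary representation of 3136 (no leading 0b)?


3136 = 110001000000 in binary

110001000000


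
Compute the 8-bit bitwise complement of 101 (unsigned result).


~0b1100101 = 0b10011010 = 154 (8-bit unsigned)

154


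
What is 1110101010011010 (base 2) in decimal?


1110101010011010 in decimal = 60058

60058


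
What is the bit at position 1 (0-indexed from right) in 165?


0b10100101, position 1 = 0

0


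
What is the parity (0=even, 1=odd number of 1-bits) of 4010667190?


0b11101111000011011110110010110110 has 20 ones => parity 0

0


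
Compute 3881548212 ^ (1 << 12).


3881548212 ^ (1 << 12) = 3881548212 ^ 4096 = 3881544116

3881544116


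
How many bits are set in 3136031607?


0b10111010111011000000101101110111 has 19 set bits

19


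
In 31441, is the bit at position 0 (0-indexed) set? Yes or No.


0b111101011010001, bit 0 = 1. Yes

Yes


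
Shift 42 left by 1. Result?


0b101010 << 1 = 0b1010100 = 84

84


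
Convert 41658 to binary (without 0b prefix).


41658 = 1010001010111010 in binary

1010001010111010


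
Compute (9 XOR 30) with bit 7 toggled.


Step 1: 9 ^ 30 = 23
Step 2: 23 ^ (1 << 7) = 23 ^ 128 = 151

151


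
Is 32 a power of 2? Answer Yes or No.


0b100000. Only one bit set => Yes

Yes


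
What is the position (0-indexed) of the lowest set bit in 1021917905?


0b111100111010010011101011010001. Lowest set bit at position 0

0


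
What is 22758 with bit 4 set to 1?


22758 | (1 << 4) = 22758 | 16 = 22774

22774


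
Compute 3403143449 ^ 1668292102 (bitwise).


0b11001010110101111101100100011001 ^ 0b1100011011100000001111000000110 = 0b10101001101001111100011100011111 = 2846344991

2846344991


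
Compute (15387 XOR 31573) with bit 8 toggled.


Step 1: 15387 ^ 31573 = 18254
Step 2: 18254 ^ (1 << 8) = 18254 ^ 256 = 17998

17998


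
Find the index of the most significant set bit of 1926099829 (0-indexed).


0b1110010110011011111001101110101. Highest set bit at position 30

30


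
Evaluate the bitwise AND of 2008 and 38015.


0b11111011000 & 0b1001010001111111 = 0b10001011000 = 1112

1112


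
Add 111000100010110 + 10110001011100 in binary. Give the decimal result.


111000100010110 + 10110001011100 = 1001110101110010 = 40306

40306


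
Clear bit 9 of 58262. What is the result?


58262 & ~(1 << 9) = 57750

57750


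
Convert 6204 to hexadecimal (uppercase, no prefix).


6204 = 183C hex

183C


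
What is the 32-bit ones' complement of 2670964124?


2670964124 ^ 4294967295 = 1624003171

1624003171


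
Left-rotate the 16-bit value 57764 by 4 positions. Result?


Rotate 0b1110000110100100 left by 4 (16-bit) = 0b1101001001110 = 6734

6734


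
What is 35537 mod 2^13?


35537 & 8191 = 2769

2769


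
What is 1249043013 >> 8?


0b1001010011100101110001001000101 >> 8 = 0b10010100111001011100010 = 4879074

4879074


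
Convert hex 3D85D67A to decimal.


3D85D67A hex = 1032181370 decimal

1032181370


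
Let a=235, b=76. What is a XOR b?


235 ^ 76 = 167

167


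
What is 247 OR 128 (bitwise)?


0b11110111 | 0b10000000 = 0b11110111 = 247

247


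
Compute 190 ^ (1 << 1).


190 ^ (1 << 1) = 190 ^ 2 = 188

188


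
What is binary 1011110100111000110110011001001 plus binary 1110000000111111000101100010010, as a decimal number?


1011110100111000110110011001001 + 1110000000111111000101100010010 = 11001110101110111111011111011011 = 3468425179

3468425179


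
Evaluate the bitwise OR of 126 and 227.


0b1111110 | 0b11100011 = 0b11111111 = 255

255


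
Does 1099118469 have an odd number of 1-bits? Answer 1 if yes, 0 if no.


0b1000001100000110011011110000101 has 13 ones => parity 1

1


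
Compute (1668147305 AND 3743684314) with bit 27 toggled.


Step 1: 1668147305 & 3743684314 = 1126432840
Step 2: 1126432840 ^ (1 << 27) = 1126432840 ^ 134217728 = 1260650568

1260650568


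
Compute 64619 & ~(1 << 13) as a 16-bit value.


64619 & ~(1 << 13) = 56427

56427


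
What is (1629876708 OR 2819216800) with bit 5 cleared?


Step 1: 1629876708 | 2819216800 = 3912103396
Step 2: 3912103396 & ~(1 << 5) = 3912103364

3912103364


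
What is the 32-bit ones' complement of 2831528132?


2831528132 ^ 4294967295 = 1463439163

1463439163


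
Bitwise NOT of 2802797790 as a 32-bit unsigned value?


~0b10100111000011110100110011011110 = 0b1011000111100001011001100100001 = 1492169505 (32-bit unsigned)

1492169505


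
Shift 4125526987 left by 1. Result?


0b11110101111001101000101111001011 << 1 = 0b111101011110011010001011110010110 = 8251053974

8251053974


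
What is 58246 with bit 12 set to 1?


58246 | (1 << 12) = 58246 | 4096 = 62342

62342


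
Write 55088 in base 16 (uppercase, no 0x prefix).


55088 = D730 hex

D730


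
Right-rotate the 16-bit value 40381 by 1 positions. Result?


Rotate 0b1001110110111101 right by 1 (16-bit) = 0b1100111011011110 = 52958

52958


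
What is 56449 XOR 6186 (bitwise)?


0b1101110010000001 ^ 0b1100000101010 = 0b1100010010101011 = 50347

50347


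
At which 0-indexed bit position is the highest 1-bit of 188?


0b10111100. Highest set bit at position 7

7


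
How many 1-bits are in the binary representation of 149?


0b10010101 has 4 set bits

4


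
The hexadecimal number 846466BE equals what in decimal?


846466BE hex = 2221172414 decimal

2221172414


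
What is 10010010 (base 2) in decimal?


10010010 in decimal = 146

146


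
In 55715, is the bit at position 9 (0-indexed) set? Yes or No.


0b1101100110100011, bit 9 = 0. No

No


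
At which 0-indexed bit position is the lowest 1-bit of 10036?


0b10011100110100. Lowest set bit at position 2

2


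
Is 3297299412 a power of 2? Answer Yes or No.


0b11000100100010001100101111010100. Multiple bits set => No

No


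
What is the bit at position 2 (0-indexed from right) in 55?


0b110111, position 2 = 1

1


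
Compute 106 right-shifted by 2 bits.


0b1101010 >> 2 = 0b11010 = 26

26


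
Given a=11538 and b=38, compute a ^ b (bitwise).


11538 ^ 38 = 11572

11572


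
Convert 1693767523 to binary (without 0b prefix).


1693767523 = 1100100111101001101011101100011 in binary

1100100111101001101011101100011


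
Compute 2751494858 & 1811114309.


0b10100100000000000111101011001010 & 0b1101011111100110110100101000101 = 0b100000000000000110100001000000 = 536897600

536897600


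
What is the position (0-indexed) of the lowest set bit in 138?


0b10001010. Lowest set bit at position 1

1


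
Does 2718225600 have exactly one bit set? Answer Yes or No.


0b10100010000001001101010011000000. Multiple bits set => No

No


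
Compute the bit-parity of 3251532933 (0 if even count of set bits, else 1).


0b11000001110011100111010010000101 has 15 ones => parity 1

1


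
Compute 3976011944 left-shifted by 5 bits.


0b11101100111111010010000010101000 << 5 = 0b1110110011111101001000001010100000000 = 127232382208

127232382208


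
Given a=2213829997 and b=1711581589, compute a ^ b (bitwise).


2213829997 ^ 1711581589 = 3857773816

3857773816


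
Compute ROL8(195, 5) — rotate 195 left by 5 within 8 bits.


Rotate 0b11000011 left by 5 (8-bit) = 0b1111000 = 120

120


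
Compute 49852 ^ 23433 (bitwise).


0b1100001010111100 ^ 0b101101110001001 = 0b1001100100110101 = 39221

39221


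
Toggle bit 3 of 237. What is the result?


237 ^ (1 << 3) = 237 ^ 8 = 229

229


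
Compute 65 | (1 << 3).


65 | (1 << 3) = 65 | 8 = 73

73


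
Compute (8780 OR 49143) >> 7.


Step 1: 8780 | 49143 = 49151
Step 2: 49151 >> 7 = 383

383


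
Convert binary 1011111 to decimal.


1011111 in decimal = 95

95


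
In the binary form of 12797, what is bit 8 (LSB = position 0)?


0b11000111111101, position 8 = 1

1


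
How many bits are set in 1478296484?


0b1011000000111010000001110100100 has 12 set bits

12


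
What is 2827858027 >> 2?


0b10101000100011011011000001101011 >> 2 = 0b101010001000110110110000011010 = 706964506

706964506


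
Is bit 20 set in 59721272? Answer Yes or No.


0b11100011110100011000111000, bit 20 = 0. No

No


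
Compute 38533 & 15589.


0b1001011010000101 & 0b11110011100101 = 0b1010010000101 = 5253

5253


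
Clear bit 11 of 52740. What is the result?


52740 & ~(1 << 11) = 50692

50692


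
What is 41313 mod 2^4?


41313 & 15 = 1

1


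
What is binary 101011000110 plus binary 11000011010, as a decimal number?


101011000110 + 11000011010 = 1000011100000 = 4320

4320


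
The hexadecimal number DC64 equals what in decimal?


DC64 hex = 56420 decimal

56420


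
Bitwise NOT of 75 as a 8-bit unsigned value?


~0b1001011 = 0b10110100 = 180 (8-bit unsigned)

180


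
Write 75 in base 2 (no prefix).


75 = 1001011 in binary

1001011


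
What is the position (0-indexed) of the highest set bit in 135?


0b10000111. Highest set bit at position 7

7


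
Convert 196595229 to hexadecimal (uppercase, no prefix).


196595229 = BB7CE1D hex

BB7CE1D


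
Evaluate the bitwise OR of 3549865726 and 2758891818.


0b11010011100101101010011011111110 | 0b10100100011100010101100100101010 = 0b11110111111101111111111111111110 = 4160225278

4160225278


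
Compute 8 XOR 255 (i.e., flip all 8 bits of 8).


8 ^ 255 = 247

247


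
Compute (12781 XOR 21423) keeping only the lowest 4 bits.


Step 1: 12781 ^ 21423 = 25154
Step 2: 25154 & 15 = 2

2


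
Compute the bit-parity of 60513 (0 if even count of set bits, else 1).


0b1110110001100001 has 8 ones => parity 0

0


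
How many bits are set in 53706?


0b1101000111001010 has 8 set bits

8


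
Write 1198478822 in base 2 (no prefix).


1198478822 = 1000111011011110101010111100110 in binary

1000111011011110101010111100110


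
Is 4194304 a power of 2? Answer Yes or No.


0b10000000000000000000000. Only one bit set => Yes

Yes


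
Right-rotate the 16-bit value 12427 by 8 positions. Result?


Rotate 0b11000010001011 right by 8 (16-bit) = 0b1000101100110000 = 35632

35632


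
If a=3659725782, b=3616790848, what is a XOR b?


3659725782 ^ 3616790848 = 229712534

229712534


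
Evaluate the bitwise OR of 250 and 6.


0b11111010 | 0b110 = 0b11111110 = 254

254


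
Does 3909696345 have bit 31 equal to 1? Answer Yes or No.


0b11101001000010010011101101011001, bit 31 = 1. Yes

Yes


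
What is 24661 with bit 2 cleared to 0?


24661 & ~(1 << 2) = 24657

24657


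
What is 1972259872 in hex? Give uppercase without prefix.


1972259872 = 758E4C20 hex

758E4C20


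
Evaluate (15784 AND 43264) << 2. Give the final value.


Step 1: 15784 & 43264 = 10496
Step 2: 10496 << 2 = 41984

41984


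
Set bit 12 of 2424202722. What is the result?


2424202722 | (1 << 12) = 2424202722 | 4096 = 2424206818

2424206818


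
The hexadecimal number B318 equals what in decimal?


B318 hex = 45848 decimal

45848


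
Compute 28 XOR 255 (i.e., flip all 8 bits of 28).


28 ^ 255 = 227

227


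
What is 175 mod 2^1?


175 & 1 = 1

1


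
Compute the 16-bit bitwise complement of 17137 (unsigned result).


~0b100001011110001 = 0b1011110100001110 = 48398 (16-bit unsigned)

48398


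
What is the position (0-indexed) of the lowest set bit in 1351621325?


0b1010000100100000001101011001101. Lowest set bit at position 0

0


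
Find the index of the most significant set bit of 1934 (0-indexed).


0b11110001110. Highest set bit at position 10

10


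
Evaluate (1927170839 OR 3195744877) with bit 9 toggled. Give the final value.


Step 1: 1927170839 | 3195744877 = 4278156159
Step 2: 4278156159 ^ (1 << 9) = 4278156159 ^ 512 = 4278155647

4278155647


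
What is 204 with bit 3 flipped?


204 ^ (1 << 3) = 204 ^ 8 = 196

196


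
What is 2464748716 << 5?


0b10010010111010010001010010101100 << 5 = 0b1001001011101001000101001010110000000 = 78871958912

78871958912


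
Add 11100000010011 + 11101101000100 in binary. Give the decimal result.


11100000010011 + 11101101000100 = 111001101010111 = 29527

29527


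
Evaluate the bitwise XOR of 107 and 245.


0b1101011 ^ 0b11110101 = 0b10011110 = 158

158


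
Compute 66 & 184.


0b1000010 & 0b10111000 = 0b0 = 0

0


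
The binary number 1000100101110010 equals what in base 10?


1000100101110010 in decimal = 35186

35186


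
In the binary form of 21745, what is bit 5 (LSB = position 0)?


0b101010011110001, position 5 = 1

1


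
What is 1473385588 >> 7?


0b1010111110100100001010001110100 >> 7 = 0b101011111010010000101000 = 11510824

11510824


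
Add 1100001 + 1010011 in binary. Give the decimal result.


1100001 + 1010011 = 10110100 = 180

180


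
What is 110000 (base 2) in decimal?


110000 in decimal = 48

48


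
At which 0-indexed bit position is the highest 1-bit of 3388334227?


0b11001001111101011110000010010011. Highest set bit at position 31

31


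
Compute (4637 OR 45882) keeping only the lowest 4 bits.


Step 1: 4637 | 45882 = 45887
Step 2: 45887 & 15 = 15

15


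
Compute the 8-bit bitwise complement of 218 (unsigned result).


~0b11011010 = 0b100101 = 37 (8-bit unsigned)

37


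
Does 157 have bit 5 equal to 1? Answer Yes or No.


0b10011101, bit 5 = 0. No

No


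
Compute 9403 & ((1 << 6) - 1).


9403 & 63 = 59

59


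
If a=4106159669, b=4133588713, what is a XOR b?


4106159669 ^ 4133588713 = 48138460

48138460


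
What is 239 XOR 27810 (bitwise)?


0b11101111 ^ 0b110110010100010 = 0b110110001001101 = 27725

27725


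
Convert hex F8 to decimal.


F8 hex = 248 decimal

248


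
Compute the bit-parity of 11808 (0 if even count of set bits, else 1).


0b10111000100000 has 5 ones => parity 1

1


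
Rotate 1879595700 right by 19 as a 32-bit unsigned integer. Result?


Rotate 0b1110000000010000101101010110100 right by 19 (32-bit) = 0b1011010101101000111000000001 = 190221825

190221825


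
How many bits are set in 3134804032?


0b10111010110110010101000001000000 has 13 set bits

13


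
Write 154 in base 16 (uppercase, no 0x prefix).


154 = 9A hex

9A


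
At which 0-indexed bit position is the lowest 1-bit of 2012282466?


0b1110111111100001111111001100010. Lowest set bit at position 1

1


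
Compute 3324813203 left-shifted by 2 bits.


0b11000110001011001001111110010011 << 2 = 0b1100011000101100100111111001001100 = 13299252812

13299252812


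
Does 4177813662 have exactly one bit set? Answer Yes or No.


0b11111001000001000110000010011110. Multiple bits set => No

No


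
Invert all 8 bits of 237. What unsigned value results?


237 ^ 255 = 18

18


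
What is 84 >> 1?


0b1010100 >> 1 = 0b101010 = 42

42


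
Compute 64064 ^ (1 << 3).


64064 ^ (1 << 3) = 64064 ^ 8 = 64072

64072


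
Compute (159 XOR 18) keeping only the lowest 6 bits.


Step 1: 159 ^ 18 = 141
Step 2: 141 & 63 = 13

13


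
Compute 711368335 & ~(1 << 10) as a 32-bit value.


711368335 & ~(1 << 10) = 711367311

711367311


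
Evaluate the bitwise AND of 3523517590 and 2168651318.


0b11010010000001001001110010010110 & 0b10000001010000101111111000110110 = 0b10000000000000001001110000010110 = 2147523606

2147523606


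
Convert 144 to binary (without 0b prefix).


144 = 10010000 in binary

10010000


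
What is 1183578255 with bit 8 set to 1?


1183578255 | (1 << 8) = 1183578255 | 256 = 1183578511

1183578511


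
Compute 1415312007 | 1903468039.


0b1010100010110111111001010000111 | 0b1110001011101001001111000000111 = 0b1110101011111111111111010000111 = 1971322503

1971322503


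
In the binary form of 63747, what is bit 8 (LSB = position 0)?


0b1111100100000011, position 8 = 1

1


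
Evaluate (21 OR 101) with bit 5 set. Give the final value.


Step 1: 21 | 101 = 117
Step 2: 117 | (1 << 5) = 117 | 32 = 117

117


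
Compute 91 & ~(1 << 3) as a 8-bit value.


91 & ~(1 << 3) = 83

83


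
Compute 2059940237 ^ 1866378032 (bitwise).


0b1111010110010000011000110001101 ^ 0b1101111001111101010101100110000 = 0b10101111101101001101010111101 = 368483005

368483005


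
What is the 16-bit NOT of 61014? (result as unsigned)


~0b1110111001010110 = 0b1000110101001 = 4521 (16-bit unsigned)

4521


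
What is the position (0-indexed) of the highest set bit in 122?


0b1111010. Highest set bit at position 6

6


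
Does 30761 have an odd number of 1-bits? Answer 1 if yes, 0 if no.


0b111100000101001 has 7 ones => parity 1

1


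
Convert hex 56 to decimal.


56 hex = 86 decimal

86


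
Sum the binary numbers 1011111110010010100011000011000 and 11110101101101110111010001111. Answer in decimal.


1011111110010010100011000011000 + 11110101101101110111010001111 = 1111110100000000011010010100111 = 2122331303

2122331303


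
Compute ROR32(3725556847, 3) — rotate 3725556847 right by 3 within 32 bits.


Rotate 0b11011110000011110111110001101111 right by 3 (32-bit) = 0b11111011110000011110111110001101 = 4223790989

4223790989


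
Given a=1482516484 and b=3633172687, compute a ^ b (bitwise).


1482516484 ^ 3633172687 = 2161162443

2161162443
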